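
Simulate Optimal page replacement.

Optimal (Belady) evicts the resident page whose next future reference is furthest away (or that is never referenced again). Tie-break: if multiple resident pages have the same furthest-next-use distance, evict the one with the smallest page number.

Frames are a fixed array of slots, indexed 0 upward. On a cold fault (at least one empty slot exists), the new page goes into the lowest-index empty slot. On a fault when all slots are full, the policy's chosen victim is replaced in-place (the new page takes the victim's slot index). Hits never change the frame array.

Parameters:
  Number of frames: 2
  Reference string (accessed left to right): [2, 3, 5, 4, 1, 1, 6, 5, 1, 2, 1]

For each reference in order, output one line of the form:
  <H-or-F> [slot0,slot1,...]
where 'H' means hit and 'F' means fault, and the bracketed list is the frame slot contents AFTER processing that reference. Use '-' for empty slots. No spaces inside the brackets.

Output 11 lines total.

F [2,-]
F [2,3]
F [2,5]
F [4,5]
F [1,5]
H [1,5]
F [6,5]
H [6,5]
F [6,1]
F [2,1]
H [2,1]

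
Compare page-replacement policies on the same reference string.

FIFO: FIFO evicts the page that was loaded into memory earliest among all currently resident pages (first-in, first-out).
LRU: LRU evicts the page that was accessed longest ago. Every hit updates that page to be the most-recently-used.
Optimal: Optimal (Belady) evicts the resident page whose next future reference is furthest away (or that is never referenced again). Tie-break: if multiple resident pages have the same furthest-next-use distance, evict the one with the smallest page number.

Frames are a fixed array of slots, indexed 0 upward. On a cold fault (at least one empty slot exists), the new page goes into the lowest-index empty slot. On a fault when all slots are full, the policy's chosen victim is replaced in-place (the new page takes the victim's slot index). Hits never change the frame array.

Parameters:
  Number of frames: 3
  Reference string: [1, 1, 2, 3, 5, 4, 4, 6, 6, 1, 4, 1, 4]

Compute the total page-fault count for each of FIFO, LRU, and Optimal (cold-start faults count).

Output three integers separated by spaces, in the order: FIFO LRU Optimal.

Answer: 7 7 6

Derivation:
--- FIFO ---
  step 0: ref 1 -> FAULT, frames=[1,-,-] (faults so far: 1)
  step 1: ref 1 -> HIT, frames=[1,-,-] (faults so far: 1)
  step 2: ref 2 -> FAULT, frames=[1,2,-] (faults so far: 2)
  step 3: ref 3 -> FAULT, frames=[1,2,3] (faults so far: 3)
  step 4: ref 5 -> FAULT, evict 1, frames=[5,2,3] (faults so far: 4)
  step 5: ref 4 -> FAULT, evict 2, frames=[5,4,3] (faults so far: 5)
  step 6: ref 4 -> HIT, frames=[5,4,3] (faults so far: 5)
  step 7: ref 6 -> FAULT, evict 3, frames=[5,4,6] (faults so far: 6)
  step 8: ref 6 -> HIT, frames=[5,4,6] (faults so far: 6)
  step 9: ref 1 -> FAULT, evict 5, frames=[1,4,6] (faults so far: 7)
  step 10: ref 4 -> HIT, frames=[1,4,6] (faults so far: 7)
  step 11: ref 1 -> HIT, frames=[1,4,6] (faults so far: 7)
  step 12: ref 4 -> HIT, frames=[1,4,6] (faults so far: 7)
  FIFO total faults: 7
--- LRU ---
  step 0: ref 1 -> FAULT, frames=[1,-,-] (faults so far: 1)
  step 1: ref 1 -> HIT, frames=[1,-,-] (faults so far: 1)
  step 2: ref 2 -> FAULT, frames=[1,2,-] (faults so far: 2)
  step 3: ref 3 -> FAULT, frames=[1,2,3] (faults so far: 3)
  step 4: ref 5 -> FAULT, evict 1, frames=[5,2,3] (faults so far: 4)
  step 5: ref 4 -> FAULT, evict 2, frames=[5,4,3] (faults so far: 5)
  step 6: ref 4 -> HIT, frames=[5,4,3] (faults so far: 5)
  step 7: ref 6 -> FAULT, evict 3, frames=[5,4,6] (faults so far: 6)
  step 8: ref 6 -> HIT, frames=[5,4,6] (faults so far: 6)
  step 9: ref 1 -> FAULT, evict 5, frames=[1,4,6] (faults so far: 7)
  step 10: ref 4 -> HIT, frames=[1,4,6] (faults so far: 7)
  step 11: ref 1 -> HIT, frames=[1,4,6] (faults so far: 7)
  step 12: ref 4 -> HIT, frames=[1,4,6] (faults so far: 7)
  LRU total faults: 7
--- Optimal ---
  step 0: ref 1 -> FAULT, frames=[1,-,-] (faults so far: 1)
  step 1: ref 1 -> HIT, frames=[1,-,-] (faults so far: 1)
  step 2: ref 2 -> FAULT, frames=[1,2,-] (faults so far: 2)
  step 3: ref 3 -> FAULT, frames=[1,2,3] (faults so far: 3)
  step 4: ref 5 -> FAULT, evict 2, frames=[1,5,3] (faults so far: 4)
  step 5: ref 4 -> FAULT, evict 3, frames=[1,5,4] (faults so far: 5)
  step 6: ref 4 -> HIT, frames=[1,5,4] (faults so far: 5)
  step 7: ref 6 -> FAULT, evict 5, frames=[1,6,4] (faults so far: 6)
  step 8: ref 6 -> HIT, frames=[1,6,4] (faults so far: 6)
  step 9: ref 1 -> HIT, frames=[1,6,4] (faults so far: 6)
  step 10: ref 4 -> HIT, frames=[1,6,4] (faults so far: 6)
  step 11: ref 1 -> HIT, frames=[1,6,4] (faults so far: 6)
  step 12: ref 4 -> HIT, frames=[1,6,4] (faults so far: 6)
  Optimal total faults: 6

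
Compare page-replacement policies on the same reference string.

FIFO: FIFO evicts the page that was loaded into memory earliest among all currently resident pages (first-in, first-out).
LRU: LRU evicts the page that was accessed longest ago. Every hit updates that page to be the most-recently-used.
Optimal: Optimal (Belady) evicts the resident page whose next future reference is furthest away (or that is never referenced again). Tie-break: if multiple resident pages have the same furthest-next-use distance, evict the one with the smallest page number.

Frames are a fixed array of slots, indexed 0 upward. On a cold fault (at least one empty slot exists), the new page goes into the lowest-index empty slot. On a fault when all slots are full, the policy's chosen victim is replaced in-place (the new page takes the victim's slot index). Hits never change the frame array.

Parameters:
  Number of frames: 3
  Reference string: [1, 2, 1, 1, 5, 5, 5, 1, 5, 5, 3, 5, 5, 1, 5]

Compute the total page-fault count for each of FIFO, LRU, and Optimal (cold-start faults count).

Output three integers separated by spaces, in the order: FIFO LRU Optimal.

Answer: 5 4 4

Derivation:
--- FIFO ---
  step 0: ref 1 -> FAULT, frames=[1,-,-] (faults so far: 1)
  step 1: ref 2 -> FAULT, frames=[1,2,-] (faults so far: 2)
  step 2: ref 1 -> HIT, frames=[1,2,-] (faults so far: 2)
  step 3: ref 1 -> HIT, frames=[1,2,-] (faults so far: 2)
  step 4: ref 5 -> FAULT, frames=[1,2,5] (faults so far: 3)
  step 5: ref 5 -> HIT, frames=[1,2,5] (faults so far: 3)
  step 6: ref 5 -> HIT, frames=[1,2,5] (faults so far: 3)
  step 7: ref 1 -> HIT, frames=[1,2,5] (faults so far: 3)
  step 8: ref 5 -> HIT, frames=[1,2,5] (faults so far: 3)
  step 9: ref 5 -> HIT, frames=[1,2,5] (faults so far: 3)
  step 10: ref 3 -> FAULT, evict 1, frames=[3,2,5] (faults so far: 4)
  step 11: ref 5 -> HIT, frames=[3,2,5] (faults so far: 4)
  step 12: ref 5 -> HIT, frames=[3,2,5] (faults so far: 4)
  step 13: ref 1 -> FAULT, evict 2, frames=[3,1,5] (faults so far: 5)
  step 14: ref 5 -> HIT, frames=[3,1,5] (faults so far: 5)
  FIFO total faults: 5
--- LRU ---
  step 0: ref 1 -> FAULT, frames=[1,-,-] (faults so far: 1)
  step 1: ref 2 -> FAULT, frames=[1,2,-] (faults so far: 2)
  step 2: ref 1 -> HIT, frames=[1,2,-] (faults so far: 2)
  step 3: ref 1 -> HIT, frames=[1,2,-] (faults so far: 2)
  step 4: ref 5 -> FAULT, frames=[1,2,5] (faults so far: 3)
  step 5: ref 5 -> HIT, frames=[1,2,5] (faults so far: 3)
  step 6: ref 5 -> HIT, frames=[1,2,5] (faults so far: 3)
  step 7: ref 1 -> HIT, frames=[1,2,5] (faults so far: 3)
  step 8: ref 5 -> HIT, frames=[1,2,5] (faults so far: 3)
  step 9: ref 5 -> HIT, frames=[1,2,5] (faults so far: 3)
  step 10: ref 3 -> FAULT, evict 2, frames=[1,3,5] (faults so far: 4)
  step 11: ref 5 -> HIT, frames=[1,3,5] (faults so far: 4)
  step 12: ref 5 -> HIT, frames=[1,3,5] (faults so far: 4)
  step 13: ref 1 -> HIT, frames=[1,3,5] (faults so far: 4)
  step 14: ref 5 -> HIT, frames=[1,3,5] (faults so far: 4)
  LRU total faults: 4
--- Optimal ---
  step 0: ref 1 -> FAULT, frames=[1,-,-] (faults so far: 1)
  step 1: ref 2 -> FAULT, frames=[1,2,-] (faults so far: 2)
  step 2: ref 1 -> HIT, frames=[1,2,-] (faults so far: 2)
  step 3: ref 1 -> HIT, frames=[1,2,-] (faults so far: 2)
  step 4: ref 5 -> FAULT, frames=[1,2,5] (faults so far: 3)
  step 5: ref 5 -> HIT, frames=[1,2,5] (faults so far: 3)
  step 6: ref 5 -> HIT, frames=[1,2,5] (faults so far: 3)
  step 7: ref 1 -> HIT, frames=[1,2,5] (faults so far: 3)
  step 8: ref 5 -> HIT, frames=[1,2,5] (faults so far: 3)
  step 9: ref 5 -> HIT, frames=[1,2,5] (faults so far: 3)
  step 10: ref 3 -> FAULT, evict 2, frames=[1,3,5] (faults so far: 4)
  step 11: ref 5 -> HIT, frames=[1,3,5] (faults so far: 4)
  step 12: ref 5 -> HIT, frames=[1,3,5] (faults so far: 4)
  step 13: ref 1 -> HIT, frames=[1,3,5] (faults so far: 4)
  step 14: ref 5 -> HIT, frames=[1,3,5] (faults so far: 4)
  Optimal total faults: 4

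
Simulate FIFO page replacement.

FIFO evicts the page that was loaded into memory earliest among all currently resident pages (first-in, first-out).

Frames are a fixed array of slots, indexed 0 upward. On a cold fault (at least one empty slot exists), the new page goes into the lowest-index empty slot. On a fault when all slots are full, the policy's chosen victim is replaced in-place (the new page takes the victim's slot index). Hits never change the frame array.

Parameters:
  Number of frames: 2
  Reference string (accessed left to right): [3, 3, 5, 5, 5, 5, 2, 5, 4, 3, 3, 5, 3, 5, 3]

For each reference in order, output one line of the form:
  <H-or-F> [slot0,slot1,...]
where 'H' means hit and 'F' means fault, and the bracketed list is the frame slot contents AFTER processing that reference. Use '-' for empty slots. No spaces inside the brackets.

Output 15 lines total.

F [3,-]
H [3,-]
F [3,5]
H [3,5]
H [3,5]
H [3,5]
F [2,5]
H [2,5]
F [2,4]
F [3,4]
H [3,4]
F [3,5]
H [3,5]
H [3,5]
H [3,5]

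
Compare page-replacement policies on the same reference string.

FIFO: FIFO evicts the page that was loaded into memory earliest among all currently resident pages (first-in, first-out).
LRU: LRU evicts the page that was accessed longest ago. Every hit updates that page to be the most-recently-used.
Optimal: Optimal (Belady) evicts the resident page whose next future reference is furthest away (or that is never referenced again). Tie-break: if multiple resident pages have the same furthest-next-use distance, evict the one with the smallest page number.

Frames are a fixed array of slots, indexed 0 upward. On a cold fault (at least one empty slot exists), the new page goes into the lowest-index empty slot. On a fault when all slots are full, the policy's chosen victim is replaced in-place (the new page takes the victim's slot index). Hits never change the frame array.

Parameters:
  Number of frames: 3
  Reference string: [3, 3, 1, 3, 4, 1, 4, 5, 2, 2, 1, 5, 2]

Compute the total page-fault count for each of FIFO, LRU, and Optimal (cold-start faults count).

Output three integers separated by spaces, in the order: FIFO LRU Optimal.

--- FIFO ---
  step 0: ref 3 -> FAULT, frames=[3,-,-] (faults so far: 1)
  step 1: ref 3 -> HIT, frames=[3,-,-] (faults so far: 1)
  step 2: ref 1 -> FAULT, frames=[3,1,-] (faults so far: 2)
  step 3: ref 3 -> HIT, frames=[3,1,-] (faults so far: 2)
  step 4: ref 4 -> FAULT, frames=[3,1,4] (faults so far: 3)
  step 5: ref 1 -> HIT, frames=[3,1,4] (faults so far: 3)
  step 6: ref 4 -> HIT, frames=[3,1,4] (faults so far: 3)
  step 7: ref 5 -> FAULT, evict 3, frames=[5,1,4] (faults so far: 4)
  step 8: ref 2 -> FAULT, evict 1, frames=[5,2,4] (faults so far: 5)
  step 9: ref 2 -> HIT, frames=[5,2,4] (faults so far: 5)
  step 10: ref 1 -> FAULT, evict 4, frames=[5,2,1] (faults so far: 6)
  step 11: ref 5 -> HIT, frames=[5,2,1] (faults so far: 6)
  step 12: ref 2 -> HIT, frames=[5,2,1] (faults so far: 6)
  FIFO total faults: 6
--- LRU ---
  step 0: ref 3 -> FAULT, frames=[3,-,-] (faults so far: 1)
  step 1: ref 3 -> HIT, frames=[3,-,-] (faults so far: 1)
  step 2: ref 1 -> FAULT, frames=[3,1,-] (faults so far: 2)
  step 3: ref 3 -> HIT, frames=[3,1,-] (faults so far: 2)
  step 4: ref 4 -> FAULT, frames=[3,1,4] (faults so far: 3)
  step 5: ref 1 -> HIT, frames=[3,1,4] (faults so far: 3)
  step 6: ref 4 -> HIT, frames=[3,1,4] (faults so far: 3)
  step 7: ref 5 -> FAULT, evict 3, frames=[5,1,4] (faults so far: 4)
  step 8: ref 2 -> FAULT, evict 1, frames=[5,2,4] (faults so far: 5)
  step 9: ref 2 -> HIT, frames=[5,2,4] (faults so far: 5)
  step 10: ref 1 -> FAULT, evict 4, frames=[5,2,1] (faults so far: 6)
  step 11: ref 5 -> HIT, frames=[5,2,1] (faults so far: 6)
  step 12: ref 2 -> HIT, frames=[5,2,1] (faults so far: 6)
  LRU total faults: 6
--- Optimal ---
  step 0: ref 3 -> FAULT, frames=[3,-,-] (faults so far: 1)
  step 1: ref 3 -> HIT, frames=[3,-,-] (faults so far: 1)
  step 2: ref 1 -> FAULT, frames=[3,1,-] (faults so far: 2)
  step 3: ref 3 -> HIT, frames=[3,1,-] (faults so far: 2)
  step 4: ref 4 -> FAULT, frames=[3,1,4] (faults so far: 3)
  step 5: ref 1 -> HIT, frames=[3,1,4] (faults so far: 3)
  step 6: ref 4 -> HIT, frames=[3,1,4] (faults so far: 3)
  step 7: ref 5 -> FAULT, evict 3, frames=[5,1,4] (faults so far: 4)
  step 8: ref 2 -> FAULT, evict 4, frames=[5,1,2] (faults so far: 5)
  step 9: ref 2 -> HIT, frames=[5,1,2] (faults so far: 5)
  step 10: ref 1 -> HIT, frames=[5,1,2] (faults so far: 5)
  step 11: ref 5 -> HIT, frames=[5,1,2] (faults so far: 5)
  step 12: ref 2 -> HIT, frames=[5,1,2] (faults so far: 5)
  Optimal total faults: 5

Answer: 6 6 5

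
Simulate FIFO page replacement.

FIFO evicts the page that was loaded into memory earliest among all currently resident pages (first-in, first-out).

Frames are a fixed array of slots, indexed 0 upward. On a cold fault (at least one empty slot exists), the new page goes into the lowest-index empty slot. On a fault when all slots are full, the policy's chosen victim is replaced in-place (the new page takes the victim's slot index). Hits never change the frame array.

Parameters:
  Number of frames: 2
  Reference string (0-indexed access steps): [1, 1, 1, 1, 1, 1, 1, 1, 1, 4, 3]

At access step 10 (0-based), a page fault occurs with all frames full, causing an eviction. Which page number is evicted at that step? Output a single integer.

Answer: 1

Derivation:
Step 0: ref 1 -> FAULT, frames=[1,-]
Step 1: ref 1 -> HIT, frames=[1,-]
Step 2: ref 1 -> HIT, frames=[1,-]
Step 3: ref 1 -> HIT, frames=[1,-]
Step 4: ref 1 -> HIT, frames=[1,-]
Step 5: ref 1 -> HIT, frames=[1,-]
Step 6: ref 1 -> HIT, frames=[1,-]
Step 7: ref 1 -> HIT, frames=[1,-]
Step 8: ref 1 -> HIT, frames=[1,-]
Step 9: ref 4 -> FAULT, frames=[1,4]
Step 10: ref 3 -> FAULT, evict 1, frames=[3,4]
At step 10: evicted page 1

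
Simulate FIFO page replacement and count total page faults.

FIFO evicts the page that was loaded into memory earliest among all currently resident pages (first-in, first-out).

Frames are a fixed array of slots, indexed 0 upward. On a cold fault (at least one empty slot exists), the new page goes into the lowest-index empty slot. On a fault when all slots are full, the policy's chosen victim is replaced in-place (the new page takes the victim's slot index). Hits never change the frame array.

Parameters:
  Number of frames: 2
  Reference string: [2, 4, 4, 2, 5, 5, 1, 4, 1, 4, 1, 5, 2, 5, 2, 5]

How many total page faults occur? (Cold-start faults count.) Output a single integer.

Step 0: ref 2 → FAULT, frames=[2,-]
Step 1: ref 4 → FAULT, frames=[2,4]
Step 2: ref 4 → HIT, frames=[2,4]
Step 3: ref 2 → HIT, frames=[2,4]
Step 4: ref 5 → FAULT (evict 2), frames=[5,4]
Step 5: ref 5 → HIT, frames=[5,4]
Step 6: ref 1 → FAULT (evict 4), frames=[5,1]
Step 7: ref 4 → FAULT (evict 5), frames=[4,1]
Step 8: ref 1 → HIT, frames=[4,1]
Step 9: ref 4 → HIT, frames=[4,1]
Step 10: ref 1 → HIT, frames=[4,1]
Step 11: ref 5 → FAULT (evict 1), frames=[4,5]
Step 12: ref 2 → FAULT (evict 4), frames=[2,5]
Step 13: ref 5 → HIT, frames=[2,5]
Step 14: ref 2 → HIT, frames=[2,5]
Step 15: ref 5 → HIT, frames=[2,5]
Total faults: 7

Answer: 7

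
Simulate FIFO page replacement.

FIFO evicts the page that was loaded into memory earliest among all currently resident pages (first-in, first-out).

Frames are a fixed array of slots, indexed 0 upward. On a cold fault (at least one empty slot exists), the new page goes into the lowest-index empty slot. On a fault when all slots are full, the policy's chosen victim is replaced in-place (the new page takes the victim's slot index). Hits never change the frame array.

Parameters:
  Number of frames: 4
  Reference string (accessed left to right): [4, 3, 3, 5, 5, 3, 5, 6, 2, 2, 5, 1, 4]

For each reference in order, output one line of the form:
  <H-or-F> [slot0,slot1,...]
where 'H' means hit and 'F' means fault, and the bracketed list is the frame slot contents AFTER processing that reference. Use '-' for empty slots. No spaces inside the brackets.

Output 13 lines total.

F [4,-,-,-]
F [4,3,-,-]
H [4,3,-,-]
F [4,3,5,-]
H [4,3,5,-]
H [4,3,5,-]
H [4,3,5,-]
F [4,3,5,6]
F [2,3,5,6]
H [2,3,5,6]
H [2,3,5,6]
F [2,1,5,6]
F [2,1,4,6]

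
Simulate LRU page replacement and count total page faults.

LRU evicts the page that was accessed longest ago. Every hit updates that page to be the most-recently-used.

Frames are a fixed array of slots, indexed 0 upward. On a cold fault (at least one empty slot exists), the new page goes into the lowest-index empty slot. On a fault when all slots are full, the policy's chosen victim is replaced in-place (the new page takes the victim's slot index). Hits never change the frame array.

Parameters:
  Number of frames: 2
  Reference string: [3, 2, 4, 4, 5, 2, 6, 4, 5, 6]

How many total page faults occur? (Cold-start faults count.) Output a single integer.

Answer: 9

Derivation:
Step 0: ref 3 → FAULT, frames=[3,-]
Step 1: ref 2 → FAULT, frames=[3,2]
Step 2: ref 4 → FAULT (evict 3), frames=[4,2]
Step 3: ref 4 → HIT, frames=[4,2]
Step 4: ref 5 → FAULT (evict 2), frames=[4,5]
Step 5: ref 2 → FAULT (evict 4), frames=[2,5]
Step 6: ref 6 → FAULT (evict 5), frames=[2,6]
Step 7: ref 4 → FAULT (evict 2), frames=[4,6]
Step 8: ref 5 → FAULT (evict 6), frames=[4,5]
Step 9: ref 6 → FAULT (evict 4), frames=[6,5]
Total faults: 9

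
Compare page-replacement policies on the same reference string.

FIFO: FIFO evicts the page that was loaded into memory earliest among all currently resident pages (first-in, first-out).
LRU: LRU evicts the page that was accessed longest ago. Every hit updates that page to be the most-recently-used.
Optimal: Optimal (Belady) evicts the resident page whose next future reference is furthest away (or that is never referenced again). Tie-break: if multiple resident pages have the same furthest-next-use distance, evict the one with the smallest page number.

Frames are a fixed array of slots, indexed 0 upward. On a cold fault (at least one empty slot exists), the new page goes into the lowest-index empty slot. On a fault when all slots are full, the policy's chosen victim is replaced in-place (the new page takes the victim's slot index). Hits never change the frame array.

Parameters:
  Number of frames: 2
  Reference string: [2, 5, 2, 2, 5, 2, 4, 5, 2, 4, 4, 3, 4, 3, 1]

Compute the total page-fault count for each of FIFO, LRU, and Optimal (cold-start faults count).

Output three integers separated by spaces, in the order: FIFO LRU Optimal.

Answer: 7 8 6

Derivation:
--- FIFO ---
  step 0: ref 2 -> FAULT, frames=[2,-] (faults so far: 1)
  step 1: ref 5 -> FAULT, frames=[2,5] (faults so far: 2)
  step 2: ref 2 -> HIT, frames=[2,5] (faults so far: 2)
  step 3: ref 2 -> HIT, frames=[2,5] (faults so far: 2)
  step 4: ref 5 -> HIT, frames=[2,5] (faults so far: 2)
  step 5: ref 2 -> HIT, frames=[2,5] (faults so far: 2)
  step 6: ref 4 -> FAULT, evict 2, frames=[4,5] (faults so far: 3)
  step 7: ref 5 -> HIT, frames=[4,5] (faults so far: 3)
  step 8: ref 2 -> FAULT, evict 5, frames=[4,2] (faults so far: 4)
  step 9: ref 4 -> HIT, frames=[4,2] (faults so far: 4)
  step 10: ref 4 -> HIT, frames=[4,2] (faults so far: 4)
  step 11: ref 3 -> FAULT, evict 4, frames=[3,2] (faults so far: 5)
  step 12: ref 4 -> FAULT, evict 2, frames=[3,4] (faults so far: 6)
  step 13: ref 3 -> HIT, frames=[3,4] (faults so far: 6)
  step 14: ref 1 -> FAULT, evict 3, frames=[1,4] (faults so far: 7)
  FIFO total faults: 7
--- LRU ---
  step 0: ref 2 -> FAULT, frames=[2,-] (faults so far: 1)
  step 1: ref 5 -> FAULT, frames=[2,5] (faults so far: 2)
  step 2: ref 2 -> HIT, frames=[2,5] (faults so far: 2)
  step 3: ref 2 -> HIT, frames=[2,5] (faults so far: 2)
  step 4: ref 5 -> HIT, frames=[2,5] (faults so far: 2)
  step 5: ref 2 -> HIT, frames=[2,5] (faults so far: 2)
  step 6: ref 4 -> FAULT, evict 5, frames=[2,4] (faults so far: 3)
  step 7: ref 5 -> FAULT, evict 2, frames=[5,4] (faults so far: 4)
  step 8: ref 2 -> FAULT, evict 4, frames=[5,2] (faults so far: 5)
  step 9: ref 4 -> FAULT, evict 5, frames=[4,2] (faults so far: 6)
  step 10: ref 4 -> HIT, frames=[4,2] (faults so far: 6)
  step 11: ref 3 -> FAULT, evict 2, frames=[4,3] (faults so far: 7)
  step 12: ref 4 -> HIT, frames=[4,3] (faults so far: 7)
  step 13: ref 3 -> HIT, frames=[4,3] (faults so far: 7)
  step 14: ref 1 -> FAULT, evict 4, frames=[1,3] (faults so far: 8)
  LRU total faults: 8
--- Optimal ---
  step 0: ref 2 -> FAULT, frames=[2,-] (faults so far: 1)
  step 1: ref 5 -> FAULT, frames=[2,5] (faults so far: 2)
  step 2: ref 2 -> HIT, frames=[2,5] (faults so far: 2)
  step 3: ref 2 -> HIT, frames=[2,5] (faults so far: 2)
  step 4: ref 5 -> HIT, frames=[2,5] (faults so far: 2)
  step 5: ref 2 -> HIT, frames=[2,5] (faults so far: 2)
  step 6: ref 4 -> FAULT, evict 2, frames=[4,5] (faults so far: 3)
  step 7: ref 5 -> HIT, frames=[4,5] (faults so far: 3)
  step 8: ref 2 -> FAULT, evict 5, frames=[4,2] (faults so far: 4)
  step 9: ref 4 -> HIT, frames=[4,2] (faults so far: 4)
  step 10: ref 4 -> HIT, frames=[4,2] (faults so far: 4)
  step 11: ref 3 -> FAULT, evict 2, frames=[4,3] (faults so far: 5)
  step 12: ref 4 -> HIT, frames=[4,3] (faults so far: 5)
  step 13: ref 3 -> HIT, frames=[4,3] (faults so far: 5)
  step 14: ref 1 -> FAULT, evict 3, frames=[4,1] (faults so far: 6)
  Optimal total faults: 6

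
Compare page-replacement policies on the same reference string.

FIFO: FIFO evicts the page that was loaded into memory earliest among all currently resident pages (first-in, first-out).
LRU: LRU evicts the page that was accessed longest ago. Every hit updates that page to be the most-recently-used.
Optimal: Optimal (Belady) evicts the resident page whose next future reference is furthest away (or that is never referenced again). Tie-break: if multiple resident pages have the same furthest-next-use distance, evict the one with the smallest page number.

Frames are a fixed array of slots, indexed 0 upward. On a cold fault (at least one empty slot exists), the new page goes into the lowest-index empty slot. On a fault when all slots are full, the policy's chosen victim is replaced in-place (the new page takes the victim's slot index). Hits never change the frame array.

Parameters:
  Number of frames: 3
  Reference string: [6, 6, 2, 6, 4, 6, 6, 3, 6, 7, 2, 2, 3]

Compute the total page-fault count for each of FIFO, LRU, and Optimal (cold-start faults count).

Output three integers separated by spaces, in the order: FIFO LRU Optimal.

Answer: 8 7 5

Derivation:
--- FIFO ---
  step 0: ref 6 -> FAULT, frames=[6,-,-] (faults so far: 1)
  step 1: ref 6 -> HIT, frames=[6,-,-] (faults so far: 1)
  step 2: ref 2 -> FAULT, frames=[6,2,-] (faults so far: 2)
  step 3: ref 6 -> HIT, frames=[6,2,-] (faults so far: 2)
  step 4: ref 4 -> FAULT, frames=[6,2,4] (faults so far: 3)
  step 5: ref 6 -> HIT, frames=[6,2,4] (faults so far: 3)
  step 6: ref 6 -> HIT, frames=[6,2,4] (faults so far: 3)
  step 7: ref 3 -> FAULT, evict 6, frames=[3,2,4] (faults so far: 4)
  step 8: ref 6 -> FAULT, evict 2, frames=[3,6,4] (faults so far: 5)
  step 9: ref 7 -> FAULT, evict 4, frames=[3,6,7] (faults so far: 6)
  step 10: ref 2 -> FAULT, evict 3, frames=[2,6,7] (faults so far: 7)
  step 11: ref 2 -> HIT, frames=[2,6,7] (faults so far: 7)
  step 12: ref 3 -> FAULT, evict 6, frames=[2,3,7] (faults so far: 8)
  FIFO total faults: 8
--- LRU ---
  step 0: ref 6 -> FAULT, frames=[6,-,-] (faults so far: 1)
  step 1: ref 6 -> HIT, frames=[6,-,-] (faults so far: 1)
  step 2: ref 2 -> FAULT, frames=[6,2,-] (faults so far: 2)
  step 3: ref 6 -> HIT, frames=[6,2,-] (faults so far: 2)
  step 4: ref 4 -> FAULT, frames=[6,2,4] (faults so far: 3)
  step 5: ref 6 -> HIT, frames=[6,2,4] (faults so far: 3)
  step 6: ref 6 -> HIT, frames=[6,2,4] (faults so far: 3)
  step 7: ref 3 -> FAULT, evict 2, frames=[6,3,4] (faults so far: 4)
  step 8: ref 6 -> HIT, frames=[6,3,4] (faults so far: 4)
  step 9: ref 7 -> FAULT, evict 4, frames=[6,3,7] (faults so far: 5)
  step 10: ref 2 -> FAULT, evict 3, frames=[6,2,7] (faults so far: 6)
  step 11: ref 2 -> HIT, frames=[6,2,7] (faults so far: 6)
  step 12: ref 3 -> FAULT, evict 6, frames=[3,2,7] (faults so far: 7)
  LRU total faults: 7
--- Optimal ---
  step 0: ref 6 -> FAULT, frames=[6,-,-] (faults so far: 1)
  step 1: ref 6 -> HIT, frames=[6,-,-] (faults so far: 1)
  step 2: ref 2 -> FAULT, frames=[6,2,-] (faults so far: 2)
  step 3: ref 6 -> HIT, frames=[6,2,-] (faults so far: 2)
  step 4: ref 4 -> FAULT, frames=[6,2,4] (faults so far: 3)
  step 5: ref 6 -> HIT, frames=[6,2,4] (faults so far: 3)
  step 6: ref 6 -> HIT, frames=[6,2,4] (faults so far: 3)
  step 7: ref 3 -> FAULT, evict 4, frames=[6,2,3] (faults so far: 4)
  step 8: ref 6 -> HIT, frames=[6,2,3] (faults so far: 4)
  step 9: ref 7 -> FAULT, evict 6, frames=[7,2,3] (faults so far: 5)
  step 10: ref 2 -> HIT, frames=[7,2,3] (faults so far: 5)
  step 11: ref 2 -> HIT, frames=[7,2,3] (faults so far: 5)
  step 12: ref 3 -> HIT, frames=[7,2,3] (faults so far: 5)
  Optimal total faults: 5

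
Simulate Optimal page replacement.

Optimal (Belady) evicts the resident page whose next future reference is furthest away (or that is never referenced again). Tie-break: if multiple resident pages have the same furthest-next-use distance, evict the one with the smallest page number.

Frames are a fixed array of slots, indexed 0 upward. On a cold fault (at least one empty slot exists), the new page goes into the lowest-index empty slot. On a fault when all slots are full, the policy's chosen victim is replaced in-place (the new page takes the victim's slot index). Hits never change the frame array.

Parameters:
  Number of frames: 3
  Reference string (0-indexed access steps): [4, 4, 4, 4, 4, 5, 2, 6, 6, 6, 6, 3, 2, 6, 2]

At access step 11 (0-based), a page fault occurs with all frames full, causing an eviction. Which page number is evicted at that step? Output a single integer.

Step 0: ref 4 -> FAULT, frames=[4,-,-]
Step 1: ref 4 -> HIT, frames=[4,-,-]
Step 2: ref 4 -> HIT, frames=[4,-,-]
Step 3: ref 4 -> HIT, frames=[4,-,-]
Step 4: ref 4 -> HIT, frames=[4,-,-]
Step 5: ref 5 -> FAULT, frames=[4,5,-]
Step 6: ref 2 -> FAULT, frames=[4,5,2]
Step 7: ref 6 -> FAULT, evict 4, frames=[6,5,2]
Step 8: ref 6 -> HIT, frames=[6,5,2]
Step 9: ref 6 -> HIT, frames=[6,5,2]
Step 10: ref 6 -> HIT, frames=[6,5,2]
Step 11: ref 3 -> FAULT, evict 5, frames=[6,3,2]
At step 11: evicted page 5

Answer: 5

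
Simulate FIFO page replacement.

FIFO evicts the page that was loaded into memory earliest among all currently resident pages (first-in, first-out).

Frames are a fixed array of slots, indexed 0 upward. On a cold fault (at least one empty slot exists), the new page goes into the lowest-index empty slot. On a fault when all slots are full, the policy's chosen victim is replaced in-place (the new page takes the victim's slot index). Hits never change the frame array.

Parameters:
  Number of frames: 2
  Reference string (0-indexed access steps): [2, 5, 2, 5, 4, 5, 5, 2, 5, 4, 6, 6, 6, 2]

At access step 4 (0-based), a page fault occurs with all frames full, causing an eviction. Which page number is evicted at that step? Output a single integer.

Answer: 2

Derivation:
Step 0: ref 2 -> FAULT, frames=[2,-]
Step 1: ref 5 -> FAULT, frames=[2,5]
Step 2: ref 2 -> HIT, frames=[2,5]
Step 3: ref 5 -> HIT, frames=[2,5]
Step 4: ref 4 -> FAULT, evict 2, frames=[4,5]
At step 4: evicted page 2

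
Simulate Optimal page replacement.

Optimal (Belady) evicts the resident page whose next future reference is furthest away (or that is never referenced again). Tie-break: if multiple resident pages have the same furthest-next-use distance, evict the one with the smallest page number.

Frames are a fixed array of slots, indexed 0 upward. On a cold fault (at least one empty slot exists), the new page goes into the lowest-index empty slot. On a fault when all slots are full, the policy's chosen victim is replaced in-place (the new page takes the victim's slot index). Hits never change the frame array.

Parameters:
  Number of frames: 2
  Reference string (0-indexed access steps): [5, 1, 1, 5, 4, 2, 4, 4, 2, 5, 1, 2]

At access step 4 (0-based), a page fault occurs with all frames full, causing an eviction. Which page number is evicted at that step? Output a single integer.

Step 0: ref 5 -> FAULT, frames=[5,-]
Step 1: ref 1 -> FAULT, frames=[5,1]
Step 2: ref 1 -> HIT, frames=[5,1]
Step 3: ref 5 -> HIT, frames=[5,1]
Step 4: ref 4 -> FAULT, evict 1, frames=[5,4]
At step 4: evicted page 1

Answer: 1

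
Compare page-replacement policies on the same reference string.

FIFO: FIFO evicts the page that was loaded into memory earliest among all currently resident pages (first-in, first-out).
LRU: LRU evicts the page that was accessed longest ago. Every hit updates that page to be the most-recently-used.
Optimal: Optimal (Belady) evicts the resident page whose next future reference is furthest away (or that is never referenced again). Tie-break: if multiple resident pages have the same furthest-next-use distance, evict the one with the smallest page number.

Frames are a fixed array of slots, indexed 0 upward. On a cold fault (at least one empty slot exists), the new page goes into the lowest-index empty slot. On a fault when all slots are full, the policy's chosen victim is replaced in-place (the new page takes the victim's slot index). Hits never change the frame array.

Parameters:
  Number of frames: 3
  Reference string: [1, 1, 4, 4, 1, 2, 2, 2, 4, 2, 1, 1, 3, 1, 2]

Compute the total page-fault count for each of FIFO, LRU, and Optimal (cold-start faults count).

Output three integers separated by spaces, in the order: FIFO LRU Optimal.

Answer: 5 4 4

Derivation:
--- FIFO ---
  step 0: ref 1 -> FAULT, frames=[1,-,-] (faults so far: 1)
  step 1: ref 1 -> HIT, frames=[1,-,-] (faults so far: 1)
  step 2: ref 4 -> FAULT, frames=[1,4,-] (faults so far: 2)
  step 3: ref 4 -> HIT, frames=[1,4,-] (faults so far: 2)
  step 4: ref 1 -> HIT, frames=[1,4,-] (faults so far: 2)
  step 5: ref 2 -> FAULT, frames=[1,4,2] (faults so far: 3)
  step 6: ref 2 -> HIT, frames=[1,4,2] (faults so far: 3)
  step 7: ref 2 -> HIT, frames=[1,4,2] (faults so far: 3)
  step 8: ref 4 -> HIT, frames=[1,4,2] (faults so far: 3)
  step 9: ref 2 -> HIT, frames=[1,4,2] (faults so far: 3)
  step 10: ref 1 -> HIT, frames=[1,4,2] (faults so far: 3)
  step 11: ref 1 -> HIT, frames=[1,4,2] (faults so far: 3)
  step 12: ref 3 -> FAULT, evict 1, frames=[3,4,2] (faults so far: 4)
  step 13: ref 1 -> FAULT, evict 4, frames=[3,1,2] (faults so far: 5)
  step 14: ref 2 -> HIT, frames=[3,1,2] (faults so far: 5)
  FIFO total faults: 5
--- LRU ---
  step 0: ref 1 -> FAULT, frames=[1,-,-] (faults so far: 1)
  step 1: ref 1 -> HIT, frames=[1,-,-] (faults so far: 1)
  step 2: ref 4 -> FAULT, frames=[1,4,-] (faults so far: 2)
  step 3: ref 4 -> HIT, frames=[1,4,-] (faults so far: 2)
  step 4: ref 1 -> HIT, frames=[1,4,-] (faults so far: 2)
  step 5: ref 2 -> FAULT, frames=[1,4,2] (faults so far: 3)
  step 6: ref 2 -> HIT, frames=[1,4,2] (faults so far: 3)
  step 7: ref 2 -> HIT, frames=[1,4,2] (faults so far: 3)
  step 8: ref 4 -> HIT, frames=[1,4,2] (faults so far: 3)
  step 9: ref 2 -> HIT, frames=[1,4,2] (faults so far: 3)
  step 10: ref 1 -> HIT, frames=[1,4,2] (faults so far: 3)
  step 11: ref 1 -> HIT, frames=[1,4,2] (faults so far: 3)
  step 12: ref 3 -> FAULT, evict 4, frames=[1,3,2] (faults so far: 4)
  step 13: ref 1 -> HIT, frames=[1,3,2] (faults so far: 4)
  step 14: ref 2 -> HIT, frames=[1,3,2] (faults so far: 4)
  LRU total faults: 4
--- Optimal ---
  step 0: ref 1 -> FAULT, frames=[1,-,-] (faults so far: 1)
  step 1: ref 1 -> HIT, frames=[1,-,-] (faults so far: 1)
  step 2: ref 4 -> FAULT, frames=[1,4,-] (faults so far: 2)
  step 3: ref 4 -> HIT, frames=[1,4,-] (faults so far: 2)
  step 4: ref 1 -> HIT, frames=[1,4,-] (faults so far: 2)
  step 5: ref 2 -> FAULT, frames=[1,4,2] (faults so far: 3)
  step 6: ref 2 -> HIT, frames=[1,4,2] (faults so far: 3)
  step 7: ref 2 -> HIT, frames=[1,4,2] (faults so far: 3)
  step 8: ref 4 -> HIT, frames=[1,4,2] (faults so far: 3)
  step 9: ref 2 -> HIT, frames=[1,4,2] (faults so far: 3)
  step 10: ref 1 -> HIT, frames=[1,4,2] (faults so far: 3)
  step 11: ref 1 -> HIT, frames=[1,4,2] (faults so far: 3)
  step 12: ref 3 -> FAULT, evict 4, frames=[1,3,2] (faults so far: 4)
  step 13: ref 1 -> HIT, frames=[1,3,2] (faults so far: 4)
  step 14: ref 2 -> HIT, frames=[1,3,2] (faults so far: 4)
  Optimal total faults: 4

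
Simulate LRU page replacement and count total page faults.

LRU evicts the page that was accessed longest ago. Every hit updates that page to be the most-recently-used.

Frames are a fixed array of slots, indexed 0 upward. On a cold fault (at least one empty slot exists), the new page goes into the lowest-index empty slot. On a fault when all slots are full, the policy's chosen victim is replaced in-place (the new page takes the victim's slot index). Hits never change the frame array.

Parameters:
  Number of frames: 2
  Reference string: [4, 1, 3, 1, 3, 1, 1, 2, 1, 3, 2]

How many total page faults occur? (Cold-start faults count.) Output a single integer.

Step 0: ref 4 → FAULT, frames=[4,-]
Step 1: ref 1 → FAULT, frames=[4,1]
Step 2: ref 3 → FAULT (evict 4), frames=[3,1]
Step 3: ref 1 → HIT, frames=[3,1]
Step 4: ref 3 → HIT, frames=[3,1]
Step 5: ref 1 → HIT, frames=[3,1]
Step 6: ref 1 → HIT, frames=[3,1]
Step 7: ref 2 → FAULT (evict 3), frames=[2,1]
Step 8: ref 1 → HIT, frames=[2,1]
Step 9: ref 3 → FAULT (evict 2), frames=[3,1]
Step 10: ref 2 → FAULT (evict 1), frames=[3,2]
Total faults: 6

Answer: 6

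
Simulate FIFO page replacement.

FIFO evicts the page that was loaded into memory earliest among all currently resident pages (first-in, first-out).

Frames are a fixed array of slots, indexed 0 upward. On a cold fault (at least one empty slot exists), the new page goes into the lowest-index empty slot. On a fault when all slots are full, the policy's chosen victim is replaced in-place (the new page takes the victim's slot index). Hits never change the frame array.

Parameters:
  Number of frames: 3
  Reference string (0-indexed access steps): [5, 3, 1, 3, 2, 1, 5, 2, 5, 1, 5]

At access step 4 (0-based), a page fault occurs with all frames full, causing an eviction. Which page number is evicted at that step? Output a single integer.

Step 0: ref 5 -> FAULT, frames=[5,-,-]
Step 1: ref 3 -> FAULT, frames=[5,3,-]
Step 2: ref 1 -> FAULT, frames=[5,3,1]
Step 3: ref 3 -> HIT, frames=[5,3,1]
Step 4: ref 2 -> FAULT, evict 5, frames=[2,3,1]
At step 4: evicted page 5

Answer: 5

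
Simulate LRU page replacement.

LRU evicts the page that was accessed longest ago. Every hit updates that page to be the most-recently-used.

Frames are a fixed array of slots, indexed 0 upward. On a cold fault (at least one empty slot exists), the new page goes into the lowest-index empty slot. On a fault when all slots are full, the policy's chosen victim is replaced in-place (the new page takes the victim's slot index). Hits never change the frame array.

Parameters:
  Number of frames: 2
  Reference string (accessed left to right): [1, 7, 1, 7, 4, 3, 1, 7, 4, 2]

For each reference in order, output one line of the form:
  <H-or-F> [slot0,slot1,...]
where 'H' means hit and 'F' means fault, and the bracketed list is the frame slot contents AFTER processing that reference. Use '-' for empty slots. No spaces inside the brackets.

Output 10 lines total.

F [1,-]
F [1,7]
H [1,7]
H [1,7]
F [4,7]
F [4,3]
F [1,3]
F [1,7]
F [4,7]
F [4,2]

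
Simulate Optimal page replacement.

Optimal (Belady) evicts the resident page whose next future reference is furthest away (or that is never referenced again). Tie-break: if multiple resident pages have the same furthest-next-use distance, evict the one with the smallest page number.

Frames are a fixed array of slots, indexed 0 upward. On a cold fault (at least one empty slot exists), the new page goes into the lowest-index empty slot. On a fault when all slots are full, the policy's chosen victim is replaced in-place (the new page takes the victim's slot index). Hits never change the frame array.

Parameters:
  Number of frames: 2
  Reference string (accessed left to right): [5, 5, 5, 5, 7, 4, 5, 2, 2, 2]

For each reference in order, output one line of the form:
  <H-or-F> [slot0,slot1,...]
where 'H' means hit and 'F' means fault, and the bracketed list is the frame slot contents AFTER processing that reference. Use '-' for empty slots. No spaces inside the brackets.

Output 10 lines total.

F [5,-]
H [5,-]
H [5,-]
H [5,-]
F [5,7]
F [5,4]
H [5,4]
F [5,2]
H [5,2]
H [5,2]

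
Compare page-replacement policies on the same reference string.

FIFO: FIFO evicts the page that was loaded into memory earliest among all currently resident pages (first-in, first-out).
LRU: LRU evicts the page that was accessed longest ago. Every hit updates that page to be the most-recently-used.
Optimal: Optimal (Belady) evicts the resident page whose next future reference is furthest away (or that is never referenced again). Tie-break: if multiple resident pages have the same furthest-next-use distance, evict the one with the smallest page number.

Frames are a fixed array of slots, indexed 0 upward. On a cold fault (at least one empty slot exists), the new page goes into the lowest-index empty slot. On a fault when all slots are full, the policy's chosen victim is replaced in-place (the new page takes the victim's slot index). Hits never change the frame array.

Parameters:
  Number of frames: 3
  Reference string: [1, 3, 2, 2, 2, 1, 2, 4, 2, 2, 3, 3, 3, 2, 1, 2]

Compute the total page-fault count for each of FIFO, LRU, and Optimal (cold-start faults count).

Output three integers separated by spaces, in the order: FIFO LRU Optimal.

--- FIFO ---
  step 0: ref 1 -> FAULT, frames=[1,-,-] (faults so far: 1)
  step 1: ref 3 -> FAULT, frames=[1,3,-] (faults so far: 2)
  step 2: ref 2 -> FAULT, frames=[1,3,2] (faults so far: 3)
  step 3: ref 2 -> HIT, frames=[1,3,2] (faults so far: 3)
  step 4: ref 2 -> HIT, frames=[1,3,2] (faults so far: 3)
  step 5: ref 1 -> HIT, frames=[1,3,2] (faults so far: 3)
  step 6: ref 2 -> HIT, frames=[1,3,2] (faults so far: 3)
  step 7: ref 4 -> FAULT, evict 1, frames=[4,3,2] (faults so far: 4)
  step 8: ref 2 -> HIT, frames=[4,3,2] (faults so far: 4)
  step 9: ref 2 -> HIT, frames=[4,3,2] (faults so far: 4)
  step 10: ref 3 -> HIT, frames=[4,3,2] (faults so far: 4)
  step 11: ref 3 -> HIT, frames=[4,3,2] (faults so far: 4)
  step 12: ref 3 -> HIT, frames=[4,3,2] (faults so far: 4)
  step 13: ref 2 -> HIT, frames=[4,3,2] (faults so far: 4)
  step 14: ref 1 -> FAULT, evict 3, frames=[4,1,2] (faults so far: 5)
  step 15: ref 2 -> HIT, frames=[4,1,2] (faults so far: 5)
  FIFO total faults: 5
--- LRU ---
  step 0: ref 1 -> FAULT, frames=[1,-,-] (faults so far: 1)
  step 1: ref 3 -> FAULT, frames=[1,3,-] (faults so far: 2)
  step 2: ref 2 -> FAULT, frames=[1,3,2] (faults so far: 3)
  step 3: ref 2 -> HIT, frames=[1,3,2] (faults so far: 3)
  step 4: ref 2 -> HIT, frames=[1,3,2] (faults so far: 3)
  step 5: ref 1 -> HIT, frames=[1,3,2] (faults so far: 3)
  step 6: ref 2 -> HIT, frames=[1,3,2] (faults so far: 3)
  step 7: ref 4 -> FAULT, evict 3, frames=[1,4,2] (faults so far: 4)
  step 8: ref 2 -> HIT, frames=[1,4,2] (faults so far: 4)
  step 9: ref 2 -> HIT, frames=[1,4,2] (faults so far: 4)
  step 10: ref 3 -> FAULT, evict 1, frames=[3,4,2] (faults so far: 5)
  step 11: ref 3 -> HIT, frames=[3,4,2] (faults so far: 5)
  step 12: ref 3 -> HIT, frames=[3,4,2] (faults so far: 5)
  step 13: ref 2 -> HIT, frames=[3,4,2] (faults so far: 5)
  step 14: ref 1 -> FAULT, evict 4, frames=[3,1,2] (faults so far: 6)
  step 15: ref 2 -> HIT, frames=[3,1,2] (faults so far: 6)
  LRU total faults: 6
--- Optimal ---
  step 0: ref 1 -> FAULT, frames=[1,-,-] (faults so far: 1)
  step 1: ref 3 -> FAULT, frames=[1,3,-] (faults so far: 2)
  step 2: ref 2 -> FAULT, frames=[1,3,2] (faults so far: 3)
  step 3: ref 2 -> HIT, frames=[1,3,2] (faults so far: 3)
  step 4: ref 2 -> HIT, frames=[1,3,2] (faults so far: 3)
  step 5: ref 1 -> HIT, frames=[1,3,2] (faults so far: 3)
  step 6: ref 2 -> HIT, frames=[1,3,2] (faults so far: 3)
  step 7: ref 4 -> FAULT, evict 1, frames=[4,3,2] (faults so far: 4)
  step 8: ref 2 -> HIT, frames=[4,3,2] (faults so far: 4)
  step 9: ref 2 -> HIT, frames=[4,3,2] (faults so far: 4)
  step 10: ref 3 -> HIT, frames=[4,3,2] (faults so far: 4)
  step 11: ref 3 -> HIT, frames=[4,3,2] (faults so far: 4)
  step 12: ref 3 -> HIT, frames=[4,3,2] (faults so far: 4)
  step 13: ref 2 -> HIT, frames=[4,3,2] (faults so far: 4)
  step 14: ref 1 -> FAULT, evict 3, frames=[4,1,2] (faults so far: 5)
  step 15: ref 2 -> HIT, frames=[4,1,2] (faults so far: 5)
  Optimal total faults: 5

Answer: 5 6 5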